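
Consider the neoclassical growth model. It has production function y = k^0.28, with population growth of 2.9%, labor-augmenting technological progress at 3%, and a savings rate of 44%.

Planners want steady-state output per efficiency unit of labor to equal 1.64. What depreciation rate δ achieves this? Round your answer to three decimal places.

δ ≈ 0.064

At the steady state, Δk = 0, so s·k^α = (n + g + δ)·k.
Since y* = [s/(n + g + δ)]^(α/(1−α)), we have s/(n + g + δ) = (y*)^((1−α)/α) = 1.64^2.5714 = 3.5682.
Therefore n + g + δ = s / 3.5682 = 0.44 / 3.5682 = 0.1233, so δ = 0.1233 − 0.059 = 0.0643.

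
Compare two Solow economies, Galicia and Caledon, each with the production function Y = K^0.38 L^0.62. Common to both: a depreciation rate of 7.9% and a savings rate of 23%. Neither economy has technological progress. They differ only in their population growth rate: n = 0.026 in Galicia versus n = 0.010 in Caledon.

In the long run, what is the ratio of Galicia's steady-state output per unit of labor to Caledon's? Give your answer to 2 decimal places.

Steady-state y* = [s/(n + δ)]^(α/(1−α)), so the ratio is [ (s_G/(n + δ)_G) / (s_C/(n + δ)_C) ]^0.6129.
s_G/(n + δ)_G = 0.23/0.105 = 2.1905; s_C/(n + δ)_C = 0.23/0.089 = 2.5843.
Ratio = (2.1905/2.5843)^0.6129 = 0.8476^0.6129 ≈ 0.9036

ratio ≈ 0.90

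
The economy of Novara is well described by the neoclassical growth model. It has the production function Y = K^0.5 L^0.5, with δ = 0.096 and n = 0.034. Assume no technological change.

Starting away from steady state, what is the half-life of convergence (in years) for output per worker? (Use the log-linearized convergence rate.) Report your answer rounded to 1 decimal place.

t_½ ≈ 10.7 years

Near the steady state the convergence rate is λ = (1 − α)(n + δ).
λ = (1 − 0.5) × 0.130 = 0.5 × 0.130 = 0.0650
Half-life = ln 2 / λ = 0.6931 / 0.0650 ≈ 10.66 years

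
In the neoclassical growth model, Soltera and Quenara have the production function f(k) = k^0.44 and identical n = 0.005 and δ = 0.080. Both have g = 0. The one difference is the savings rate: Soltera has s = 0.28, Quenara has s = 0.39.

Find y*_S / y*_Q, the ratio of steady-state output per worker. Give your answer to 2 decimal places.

Steady-state y* = [s/(n + δ)]^(α/(1−α)), so the ratio is [ (s_S/(n + δ)_S) / (s_Q/(n + δ)_Q) ]^0.7857.
s_S/(n + δ)_S = 0.28/0.085 = 3.2941; s_Q/(n + δ)_Q = 0.39/0.085 = 4.5882.
Ratio = (3.2941/4.5882)^0.7857 = 0.7180^0.7857 ≈ 0.7708

y*_S / y*_Q ≈ 0.77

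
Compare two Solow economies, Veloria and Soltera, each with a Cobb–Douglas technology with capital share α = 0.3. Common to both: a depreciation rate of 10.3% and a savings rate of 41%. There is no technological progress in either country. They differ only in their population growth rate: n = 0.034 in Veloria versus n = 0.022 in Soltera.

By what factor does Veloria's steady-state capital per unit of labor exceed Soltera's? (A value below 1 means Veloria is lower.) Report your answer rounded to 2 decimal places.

ratio ≈ 0.88

Steady-state k* = [s/(n + δ)]^(1/(1−α)), so the ratio is [ (s_V/(n + δ)_V) / (s_S/(n + δ)_S) ]^1.4286.
s_V/(n + δ)_V = 0.41/0.137 = 2.9927; s_S/(n + δ)_S = 0.41/0.125 = 3.2800.
Ratio = (2.9927/3.2800)^1.4286 = 0.9124^1.4286 ≈ 0.8772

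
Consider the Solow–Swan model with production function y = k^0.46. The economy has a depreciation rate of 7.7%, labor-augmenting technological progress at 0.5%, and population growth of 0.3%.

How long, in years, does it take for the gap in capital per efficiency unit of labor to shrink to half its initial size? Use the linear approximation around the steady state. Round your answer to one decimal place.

half-life ≈ 15.1 years

Near the steady state the convergence rate is λ = (1 − α)(n + g + δ).
λ = (1 − 0.46) × 0.085 = 0.54 × 0.085 = 0.0459
Half-life = ln 2 / λ = 0.6931 / 0.0459 ≈ 15.10 years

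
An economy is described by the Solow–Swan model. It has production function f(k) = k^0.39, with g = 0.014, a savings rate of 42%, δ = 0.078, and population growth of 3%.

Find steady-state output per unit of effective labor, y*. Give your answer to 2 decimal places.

At the steady state, Δk = 0, so s·k^α = (n + g + δ)·k.
Dividing both sides by k: k^(1−α) = s / (n + g + δ).
k^0.61 = 0.42 / (0.030 + 0.014 + 0.078) = 0.42 / 0.122 = 3.4426
k* = 3.4426^(1/0.61) ≈ 7.5883
y* = (k*)^α = 7.5883^0.39 ≈ 2.2042

y* = 2.20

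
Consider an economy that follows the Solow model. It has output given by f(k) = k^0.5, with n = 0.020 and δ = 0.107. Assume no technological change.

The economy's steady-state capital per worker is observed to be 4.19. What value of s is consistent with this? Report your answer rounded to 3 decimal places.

s ≈ 0.260

Steady state requires s·f(k) = (n + δ)·k, i.e. s·k^α = (n + δ)·k.
So s / (n + δ) = (k*)^(1−α) = 4.19^0.5 = 2.0469.
Therefore s = 2.0469 × (n + δ) = 2.0469 × 0.127 = 0.2600.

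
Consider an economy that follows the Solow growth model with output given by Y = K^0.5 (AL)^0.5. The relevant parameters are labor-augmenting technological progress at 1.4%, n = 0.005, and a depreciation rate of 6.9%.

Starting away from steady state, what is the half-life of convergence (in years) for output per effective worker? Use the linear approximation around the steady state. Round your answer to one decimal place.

t_½ ≈ 15.8 years

Near the steady state the convergence rate is λ = (1 − α)(n + g + δ).
λ = (1 − 0.5) × 0.088 = 0.5 × 0.088 = 0.0440
Half-life = ln 2 / λ = 0.6931 / 0.0440 ≈ 15.75 years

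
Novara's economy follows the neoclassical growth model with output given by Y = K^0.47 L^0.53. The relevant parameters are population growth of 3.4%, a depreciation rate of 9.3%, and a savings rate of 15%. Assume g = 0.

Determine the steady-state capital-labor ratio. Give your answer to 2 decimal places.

At the steady state, Δk = 0, so s·k^α = (n + δ)·k.
Dividing both sides by k: k^(1−α) = s / (n + δ).
k^0.53 = 0.15 / (0.034 + 0.093) = 0.15 / 0.127 = 1.1811
k* = 1.1811^(1/0.53) ≈ 1.3690

k* ≈ 1.37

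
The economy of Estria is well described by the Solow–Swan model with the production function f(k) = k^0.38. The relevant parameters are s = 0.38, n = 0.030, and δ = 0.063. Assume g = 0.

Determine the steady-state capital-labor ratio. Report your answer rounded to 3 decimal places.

k* ≈ 9.682

At the steady state, Δk = 0, so s·k^α = (n + δ)·k.
Dividing both sides by k: k^(1−α) = s / (n + δ).
k^0.62 = 0.38 / (0.030 + 0.063) = 0.38 / 0.093 = 4.0860
k* = 4.0860^(1/0.62) ≈ 9.6820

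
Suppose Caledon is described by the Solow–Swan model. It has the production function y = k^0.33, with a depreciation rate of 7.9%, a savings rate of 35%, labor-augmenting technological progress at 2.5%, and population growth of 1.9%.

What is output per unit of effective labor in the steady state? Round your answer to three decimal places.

At the steady state, Δk = 0, so s·k^α = (n + g + δ)·k.
Rearranging, k^(1−α) = s / (n + g + δ).
k^0.67 = 0.35 / (0.019 + 0.025 + 0.079) = 0.35 / 0.123 = 2.8455
k* = 2.8455^(1/0.67) ≈ 4.7626
y* = (k*)^α = 4.7626^0.33 ≈ 1.6737

y* ≈ 1.674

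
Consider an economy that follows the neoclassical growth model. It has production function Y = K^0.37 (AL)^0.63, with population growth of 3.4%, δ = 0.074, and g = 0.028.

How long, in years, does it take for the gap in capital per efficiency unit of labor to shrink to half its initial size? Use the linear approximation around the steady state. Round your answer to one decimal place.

Near the steady state the convergence rate is λ = (1 − α)(n + g + δ).
λ = (1 − 0.37) × 0.136 = 0.63 × 0.136 = 0.08568
Half-life = ln 2 / λ = 0.6931 / 0.08568 ≈ 8.09 years

t_½ ≈ 8.1 years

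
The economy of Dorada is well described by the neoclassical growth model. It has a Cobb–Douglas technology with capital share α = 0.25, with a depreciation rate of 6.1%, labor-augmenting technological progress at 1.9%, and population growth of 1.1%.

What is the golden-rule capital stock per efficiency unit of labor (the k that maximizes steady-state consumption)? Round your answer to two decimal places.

k_gold ≈ 3.85

The golden rule sets f'(k) = n + g + δ, i.e. α·k^(α−1) = n + g + δ.
So k^(1−α) = α / (n + g + δ) = 0.25 / 0.091 = 2.7473.
k_gold = 2.7473^(1/0.75) ≈ 3.8478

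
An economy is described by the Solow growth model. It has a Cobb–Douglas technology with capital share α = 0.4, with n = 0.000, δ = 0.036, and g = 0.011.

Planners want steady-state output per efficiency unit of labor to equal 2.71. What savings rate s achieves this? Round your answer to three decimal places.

In steady state, investment equals break-even investment: s·k^α = (n + g + δ)·k.
Since y* = [s/(n + g + δ)]^(α/(1−α)), we have s/(n + g + δ) = (y*)^((1−α)/α) = 2.71^1.5 = 4.4612.
Therefore s = 4.4612 × (n + g + δ) = 4.4612 × 0.047 = 0.2097.

s ≈ 0.210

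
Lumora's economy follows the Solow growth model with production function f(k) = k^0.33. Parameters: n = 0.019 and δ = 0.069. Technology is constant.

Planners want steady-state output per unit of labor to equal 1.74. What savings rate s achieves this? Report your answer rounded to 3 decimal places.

Steady state requires s·f(k) = (n + δ)·k, i.e. s·k^α = (n + δ)·k.
Since y* = [s/(n + δ)]^(α/(1−α)), we have s/(n + δ) = (y*)^((1−α)/α) = 1.74^2.0303 = 3.0788.
Therefore s = 3.0788 × (n + δ) = 3.0788 × 0.088 = 0.2709.

s ≈ 0.271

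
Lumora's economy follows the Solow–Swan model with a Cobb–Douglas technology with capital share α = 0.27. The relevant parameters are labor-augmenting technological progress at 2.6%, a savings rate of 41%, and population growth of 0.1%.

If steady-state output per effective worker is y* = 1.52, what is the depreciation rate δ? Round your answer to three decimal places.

δ ≈ 0.105

In steady state, investment equals break-even investment: s·k^α = (n + g + δ)·k.
Since y* = [s/(n + g + δ)]^(α/(1−α)), we have s/(n + g + δ) = (y*)^((1−α)/α) = 1.52^2.7037 = 3.1021.
Therefore n + g + δ = s / 3.1021 = 0.41 / 3.1021 = 0.1322, so δ = 0.1322 − 0.027 = 0.1052.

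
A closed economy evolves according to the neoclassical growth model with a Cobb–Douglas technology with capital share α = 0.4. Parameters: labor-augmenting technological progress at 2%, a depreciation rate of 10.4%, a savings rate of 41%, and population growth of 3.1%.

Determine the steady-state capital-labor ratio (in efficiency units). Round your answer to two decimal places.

Steady state requires s·f(k) = (n + g + δ)·k, i.e. s·k^α = (n + g + δ)·k.
Rearranging, k^(1−α) = s / (n + g + δ).
k^0.6 = 0.41 / (0.031 + 0.020 + 0.104) = 0.41 / 0.155 = 2.6452
k* = 2.6452^(1/0.6) ≈ 5.0594

k* ≈ 5.06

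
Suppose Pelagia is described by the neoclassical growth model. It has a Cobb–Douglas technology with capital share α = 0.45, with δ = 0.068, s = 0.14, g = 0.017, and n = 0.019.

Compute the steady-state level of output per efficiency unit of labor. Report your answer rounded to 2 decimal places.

y* ≈ 1.28

In steady state, investment equals break-even investment: s·k^α = (n + g + δ)·k.
Dividing both sides by k: k^(1−α) = s / (n + g + δ).
k^0.55 = 0.14 / (0.019 + 0.017 + 0.068) = 0.14 / 0.104 = 1.3462
k* = 1.3462^(1/0.55) ≈ 1.7169
y* = (k*)^α = 1.7169^0.45 ≈ 1.2754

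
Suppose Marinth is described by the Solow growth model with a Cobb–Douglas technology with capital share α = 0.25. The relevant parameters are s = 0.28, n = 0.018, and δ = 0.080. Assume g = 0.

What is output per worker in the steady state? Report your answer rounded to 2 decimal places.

y* = 1.42

At the steady state, Δk = 0, so s·k^α = (n + δ)·k.
Rearranging, k^(1−α) = s / (n + δ).
k^0.75 = 0.28 / (0.018 + 0.080) = 0.28 / 0.098 = 2.8571
k* = 2.8571^(1/0.75) ≈ 4.0542
y* = (k*)^α = 4.0542^0.25 ≈ 1.4190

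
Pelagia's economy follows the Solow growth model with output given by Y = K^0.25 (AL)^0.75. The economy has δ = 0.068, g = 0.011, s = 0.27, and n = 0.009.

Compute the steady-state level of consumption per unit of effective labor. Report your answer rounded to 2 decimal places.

c* ≈ 1.06

Steady state requires s·f(k) = (n + g + δ)·k, i.e. s·k^α = (n + g + δ)·k.
Dividing both sides by k: k^(1−α) = s / (n + g + δ).
k^0.75 = 0.27 / (0.009 + 0.011 + 0.068) = 0.27 / 0.088 = 3.0682
k* = 3.0682^(1/0.75) ≈ 4.4584
y* = (k*)^α = 4.4584^0.25 ≈ 1.4531
c* = (1 − s)·y* = (1 − 0.27) × 1.4531 ≈ 1.0608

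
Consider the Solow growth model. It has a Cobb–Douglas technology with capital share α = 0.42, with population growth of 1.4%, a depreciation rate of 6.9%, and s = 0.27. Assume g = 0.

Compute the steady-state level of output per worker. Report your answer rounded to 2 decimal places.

y* = 2.35

At the steady state, Δk = 0, so s·k^α = (n + δ)·k.
Dividing both sides by k: k^(1−α) = s / (n + δ).
k^0.58 = 0.27 / (0.014 + 0.069) = 0.27 / 0.083 = 3.2530
k* = 3.2530^(1/0.58) ≈ 7.6427
y* = (k*)^α = 7.6427^0.42 ≈ 2.3494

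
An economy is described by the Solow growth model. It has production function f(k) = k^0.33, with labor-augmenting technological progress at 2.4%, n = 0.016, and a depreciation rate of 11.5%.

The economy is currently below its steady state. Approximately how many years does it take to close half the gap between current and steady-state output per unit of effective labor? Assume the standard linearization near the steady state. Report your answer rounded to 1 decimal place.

about 6.7 years

Near the steady state the convergence rate is λ = (1 − α)(n + g + δ).
λ = (1 − 0.33) × 0.155 = 0.67 × 0.155 = 0.10385
Half-life = ln 2 / λ = 0.6931 / 0.10385 ≈ 6.67 years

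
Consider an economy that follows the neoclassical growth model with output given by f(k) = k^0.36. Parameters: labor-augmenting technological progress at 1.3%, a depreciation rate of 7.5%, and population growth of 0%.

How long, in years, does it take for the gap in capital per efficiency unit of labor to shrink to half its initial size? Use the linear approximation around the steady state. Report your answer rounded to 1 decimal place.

Near the steady state the convergence rate is λ = (1 − α)(n + g + δ).
λ = (1 − 0.36) × 0.088 = 0.64 × 0.088 = 0.05632
Half-life = ln 2 / λ = 0.6931 / 0.05632 ≈ 12.31 years

about 12.3 years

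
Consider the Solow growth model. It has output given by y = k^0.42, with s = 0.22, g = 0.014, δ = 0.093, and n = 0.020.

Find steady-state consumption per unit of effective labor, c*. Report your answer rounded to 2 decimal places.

In steady state, investment equals break-even investment: s·k^α = (n + g + δ)·k.
Rearranging, k^(1−α) = s / (n + g + δ).
k^0.58 = 0.22 / (0.020 + 0.014 + 0.093) = 0.22 / 0.127 = 1.7323
k* = 1.7323^(1/0.58) ≈ 2.5788
y* = (k*)^α = 2.5788^0.42 ≈ 1.4887
c* = (1 − s)·y* = (1 − 0.22) × 1.4887 ≈ 1.1612

c* = 1.16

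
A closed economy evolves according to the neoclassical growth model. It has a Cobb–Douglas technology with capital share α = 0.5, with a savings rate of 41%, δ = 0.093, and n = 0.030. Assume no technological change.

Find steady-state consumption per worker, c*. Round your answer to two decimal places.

Steady state requires s·f(k) = (n + δ)·k, i.e. s·k^α = (n + δ)·k.
Dividing both sides by k: k^(1−α) = s / (n + δ).
k^0.5 = 0.41 / (0.030 + 0.093) = 0.41 / 0.123 = 3.3333
k* = 3.3333^(1/0.5) ≈ 11.1109
y* = (k*)^α = 11.1109^0.5 ≈ 3.3333
c* = (1 − s)·y* = (1 − 0.41) × 3.3333 ≈ 1.9666

c* ≈ 1.97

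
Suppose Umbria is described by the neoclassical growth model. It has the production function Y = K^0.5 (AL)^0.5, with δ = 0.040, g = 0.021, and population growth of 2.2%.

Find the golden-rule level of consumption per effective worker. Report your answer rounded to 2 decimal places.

At the golden rule, f'(k) = n + g + δ, so α·k^(α−1) = n + g + δ and k_gold = (α/(n + g + δ))^(1/(1−α)).
k_gold = (0.5/0.083)^(1/0.5) = 6.0241^2 ≈ 36.2898
c_gold = f(k_gold) − (n + g + δ)·k_gold = 6.0241 − 0.083×36.2898 ≈ 3.0120

c_gold ≈ 3.01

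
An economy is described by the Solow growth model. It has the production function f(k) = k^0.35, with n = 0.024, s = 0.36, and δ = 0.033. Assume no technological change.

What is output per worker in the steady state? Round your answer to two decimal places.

At the steady state, Δk = 0, so s·k^α = (n + δ)·k.
Rearranging, k^(1−α) = s / (n + δ).
k^0.65 = 0.36 / (0.024 + 0.033) = 0.36 / 0.057 = 6.3158
k* = 6.3158^(1/0.65) ≈ 17.0384
y* = (k*)^α = 17.0384^0.35 ≈ 2.6977

y* = 2.70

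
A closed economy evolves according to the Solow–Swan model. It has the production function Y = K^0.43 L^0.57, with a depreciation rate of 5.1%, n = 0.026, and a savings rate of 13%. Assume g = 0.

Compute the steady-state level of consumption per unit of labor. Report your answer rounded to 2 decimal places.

c* ≈ 1.29

In steady state, investment equals break-even investment: s·k^α = (n + δ)·k.
Dividing both sides by k: k^(1−α) = s / (n + δ).
k^0.57 = 0.13 / (0.026 + 0.051) = 0.13 / 0.077 = 1.6883
k* = 1.6883^(1/0.57) ≈ 2.5063
y* = (k*)^α = 2.5063^0.43 ≈ 1.4845
c* = (1 − s)·y* = (1 − 0.13) × 1.4845 ≈ 1.2915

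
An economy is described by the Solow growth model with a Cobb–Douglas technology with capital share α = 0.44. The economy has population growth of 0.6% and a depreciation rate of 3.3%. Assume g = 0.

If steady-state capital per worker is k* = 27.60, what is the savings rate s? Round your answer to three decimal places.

In steady state, investment equals break-even investment: s·k^α = (n + δ)·k.
So s / (n + δ) = (k*)^(1−α) = 27.60^0.56 = 6.4108.
Therefore s = 6.4108 × (n + δ) = 6.4108 × 0.039 = 0.2500.

s ≈ 0.250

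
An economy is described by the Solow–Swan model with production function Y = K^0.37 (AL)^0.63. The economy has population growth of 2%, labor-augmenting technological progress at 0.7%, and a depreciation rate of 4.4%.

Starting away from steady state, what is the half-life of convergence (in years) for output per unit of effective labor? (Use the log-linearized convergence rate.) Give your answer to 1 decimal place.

t_½ ≈ 15.5 years

Near the steady state the convergence rate is λ = (1 − α)(n + g + δ).
λ = (1 − 0.37) × 0.071 = 0.63 × 0.071 = 0.04473
Half-life = ln 2 / λ = 0.6931 / 0.04473 ≈ 15.50 years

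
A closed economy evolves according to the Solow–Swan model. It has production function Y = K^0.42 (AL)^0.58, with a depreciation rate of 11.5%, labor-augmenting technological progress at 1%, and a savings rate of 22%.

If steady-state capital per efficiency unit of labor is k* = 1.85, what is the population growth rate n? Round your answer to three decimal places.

n ≈ 0.029

At the steady state, Δk = 0, so s·k^α = (n + g + δ)·k.
So s / (n + g + δ) = (k*)^(1−α) = 1.85^0.58 = 1.4288.
Therefore n + g + δ = s / 1.4288 = 0.22 / 1.4288 = 0.1540, so n = 0.1540 − 0.125 = 0.0290.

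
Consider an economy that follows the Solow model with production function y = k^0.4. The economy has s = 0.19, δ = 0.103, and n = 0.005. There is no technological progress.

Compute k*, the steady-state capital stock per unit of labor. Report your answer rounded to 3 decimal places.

k* = 2.564

Steady state requires s·f(k) = (n + δ)·k, i.e. s·k^α = (n + δ)·k.
Rearranging, k^(1−α) = s / (n + δ).
k^0.6 = 0.19 / (0.005 + 0.103) = 0.19 / 0.108 = 1.7593
k* = 1.7593^(1/0.6) ≈ 2.5639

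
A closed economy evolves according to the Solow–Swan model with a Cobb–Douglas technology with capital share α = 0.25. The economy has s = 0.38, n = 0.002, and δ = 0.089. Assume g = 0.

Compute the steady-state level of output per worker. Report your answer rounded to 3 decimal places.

At the steady state, Δk = 0, so s·k^α = (n + δ)·k.
Dividing both sides by k: k^(1−α) = s / (n + δ).
k^0.75 = 0.38 / (0.002 + 0.089) = 0.38 / 0.091 = 4.1758
k* = 4.1758^(1/0.75) ≈ 6.7244
y* = (k*)^α = 6.7244^0.25 ≈ 1.6103

y* ≈ 1.610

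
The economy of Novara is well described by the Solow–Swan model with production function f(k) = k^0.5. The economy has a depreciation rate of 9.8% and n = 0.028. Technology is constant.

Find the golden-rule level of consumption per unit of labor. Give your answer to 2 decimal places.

At the golden rule, f'(k) = n + δ, so α·k^(α−1) = n + δ and k_gold = (α/(n + δ))^(1/(1−α)).
k_gold = (0.5/0.126)^(1/0.5) = 3.9683^2 ≈ 15.7474
c_gold = f(k_gold) − (n + δ)·k_gold = 3.9683 − 0.126×15.7474 ≈ 1.9841

c_gold ≈ 1.98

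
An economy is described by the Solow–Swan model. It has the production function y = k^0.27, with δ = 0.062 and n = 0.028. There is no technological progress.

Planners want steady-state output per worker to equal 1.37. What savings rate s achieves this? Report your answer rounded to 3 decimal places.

In steady state, investment equals break-even investment: s·k^α = (n + δ)·k.
Since y* = [s/(n + δ)]^(α/(1−α)), we have s/(n + δ) = (y*)^((1−α)/α) = 1.37^2.7037 = 2.3423.
Therefore s = 2.3423 × (n + δ) = 2.3423 × 0.090 = 0.2108.

s ≈ 0.211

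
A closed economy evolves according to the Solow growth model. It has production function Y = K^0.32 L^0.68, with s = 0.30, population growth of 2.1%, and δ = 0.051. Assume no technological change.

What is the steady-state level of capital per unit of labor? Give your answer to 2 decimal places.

Steady state requires s·f(k) = (n + δ)·k, i.e. s·k^α = (n + δ)·k.
Rearranging, k^(1−α) = s / (n + δ).
k^0.68 = 0.30 / (0.021 + 0.051) = 0.30 / 0.072 = 4.1667
k* = 4.1667^(1/0.68) ≈ 8.1557

k* = 8.16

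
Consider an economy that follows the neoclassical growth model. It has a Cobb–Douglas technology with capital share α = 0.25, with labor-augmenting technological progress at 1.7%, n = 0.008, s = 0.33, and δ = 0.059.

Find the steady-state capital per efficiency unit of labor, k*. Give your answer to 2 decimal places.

k* ≈ 6.20

At the steady state, Δk = 0, so s·k^α = (n + g + δ)·k.
Rearranging, k^(1−α) = s / (n + g + δ).
k^0.75 = 0.33 / (0.008 + 0.017 + 0.059) = 0.33 / 0.084 = 3.9286
k* = 3.9286^(1/0.75) ≈ 6.1989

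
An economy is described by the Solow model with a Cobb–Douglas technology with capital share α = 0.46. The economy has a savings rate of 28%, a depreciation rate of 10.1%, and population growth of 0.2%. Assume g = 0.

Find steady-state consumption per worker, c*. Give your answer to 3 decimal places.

c* ≈ 1.688

In steady state, investment equals break-even investment: s·k^α = (n + δ)·k.
Rearranging, k^(1−α) = s / (n + δ).
k^0.54 = 0.28 / (0.002 + 0.101) = 0.28 / 0.103 = 2.7184
k* = 2.7184^(1/0.54) ≈ 6.3721
y* = (k*)^α = 6.3721^0.46 ≈ 2.3441
c* = (1 − s)·y* = (1 − 0.28) × 2.3441 ≈ 1.6878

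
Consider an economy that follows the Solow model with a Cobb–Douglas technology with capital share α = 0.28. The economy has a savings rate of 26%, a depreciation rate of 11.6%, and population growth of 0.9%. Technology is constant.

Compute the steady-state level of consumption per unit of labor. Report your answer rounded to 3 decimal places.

Steady state requires s·f(k) = (n + δ)·k, i.e. s·k^α = (n + δ)·k.
Dividing both sides by k: k^(1−α) = s / (n + δ).
k^0.72 = 0.26 / (0.009 + 0.116) = 0.26 / 0.125 = 2.0800
k* = 2.0800^(1/0.72) ≈ 2.7654
y* = (k*)^α = 2.7654^0.28 ≈ 1.3295
c* = (1 − s)·y* = (1 − 0.26) × 1.3295 ≈ 0.9838

c* = 0.984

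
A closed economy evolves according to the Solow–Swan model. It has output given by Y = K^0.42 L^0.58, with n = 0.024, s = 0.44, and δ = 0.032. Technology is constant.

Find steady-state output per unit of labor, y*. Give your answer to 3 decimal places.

At the steady state, Δk = 0, so s·k^α = (n + δ)·k.
Dividing both sides by k: k^(1−α) = s / (n + δ).
k^0.58 = 0.44 / (0.024 + 0.032) = 0.44 / 0.056 = 7.8571
k* = 7.8571^(1/0.58) ≈ 34.9587
y* = (k*)^α = 34.9587^0.42 ≈ 4.4493

y* ≈ 4.449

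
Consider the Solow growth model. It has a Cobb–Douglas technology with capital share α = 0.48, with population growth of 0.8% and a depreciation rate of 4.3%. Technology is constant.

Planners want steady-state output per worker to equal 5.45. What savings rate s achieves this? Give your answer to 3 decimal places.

s ≈ 0.320

At the steady state, Δk = 0, so s·k^α = (n + δ)·k.
Since y* = [s/(n + δ)]^(α/(1−α)), we have s/(n + δ) = (y*)^((1−α)/α) = 5.45^1.0833 = 6.2768.
Therefore s = 6.2768 × (n + δ) = 6.2768 × 0.051 = 0.3201.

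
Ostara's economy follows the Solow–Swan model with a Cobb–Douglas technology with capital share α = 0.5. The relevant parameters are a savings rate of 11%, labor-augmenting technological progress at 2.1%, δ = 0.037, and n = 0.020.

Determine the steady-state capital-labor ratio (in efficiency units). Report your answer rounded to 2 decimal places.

k* = 1.99

In steady state, investment equals break-even investment: s·k^α = (n + g + δ)·k.
Rearranging, k^(1−α) = s / (n + g + δ).
k^0.5 = 0.11 / (0.020 + 0.021 + 0.037) = 0.11 / 0.078 = 1.4103
k* = 1.4103^(1/0.5) ≈ 1.9889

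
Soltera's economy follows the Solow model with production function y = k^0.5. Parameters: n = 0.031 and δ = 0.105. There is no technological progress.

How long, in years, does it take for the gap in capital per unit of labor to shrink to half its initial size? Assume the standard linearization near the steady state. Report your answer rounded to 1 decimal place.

t_½ ≈ 10.2 years

Near the steady state the convergence rate is λ = (1 − α)(n + δ).
λ = (1 − 0.5) × 0.136 = 0.5 × 0.136 = 0.0680
Half-life = ln 2 / λ = 0.6931 / 0.0680 ≈ 10.19 years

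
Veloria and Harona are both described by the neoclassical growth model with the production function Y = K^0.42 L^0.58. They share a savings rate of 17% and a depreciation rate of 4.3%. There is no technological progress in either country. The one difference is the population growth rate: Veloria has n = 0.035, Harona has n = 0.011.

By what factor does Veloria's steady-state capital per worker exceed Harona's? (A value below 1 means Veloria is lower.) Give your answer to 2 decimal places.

Steady-state k* = [s/(n + δ)]^(1/(1−α)), so the ratio is [ (s_V/(n + δ)_V) / (s_H/(n + δ)_H) ]^1.7241.
s_V/(n + δ)_V = 0.17/0.078 = 2.1795; s_H/(n + δ)_H = 0.17/0.054 = 3.1481.
Ratio = (2.1795/3.1481)^1.7241 = 0.6923^1.7241 ≈ 0.5305

k*_V / k*_H ≈ 0.53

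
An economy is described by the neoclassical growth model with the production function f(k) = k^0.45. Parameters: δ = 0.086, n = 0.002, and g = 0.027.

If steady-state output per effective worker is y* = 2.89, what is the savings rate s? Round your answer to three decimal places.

In steady state, investment equals break-even investment: s·k^α = (n + g + δ)·k.
Since y* = [s/(n + g + δ)]^(α/(1−α)), we have s/(n + g + δ) = (y*)^((1−α)/α) = 2.89^1.2222 = 3.6586.
Therefore s = 3.6586 × (n + g + δ) = 3.6586 × 0.115 = 0.4207.

s ≈ 0.421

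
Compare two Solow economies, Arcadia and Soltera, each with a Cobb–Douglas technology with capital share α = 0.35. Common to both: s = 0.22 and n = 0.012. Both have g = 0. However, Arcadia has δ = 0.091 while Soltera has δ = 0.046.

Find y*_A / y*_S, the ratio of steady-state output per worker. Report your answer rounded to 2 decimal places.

y*_A / y*_S ≈ 0.73

Steady-state y* = [s/(n + δ)]^(α/(1−α)), so the ratio is [ (s_A/(n + δ)_A) / (s_S/(n + δ)_S) ]^0.5385.
s_A/(n + δ)_A = 0.22/0.103 = 2.1359; s_S/(n + δ)_S = 0.22/0.058 = 3.7931.
Ratio = (2.1359/3.7931)^0.5385 = 0.5631^0.5385 ≈ 0.7340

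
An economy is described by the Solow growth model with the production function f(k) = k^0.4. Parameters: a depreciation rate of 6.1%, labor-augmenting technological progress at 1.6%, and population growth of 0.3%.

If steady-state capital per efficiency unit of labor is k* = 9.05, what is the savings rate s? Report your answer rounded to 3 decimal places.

s ≈ 0.300

Steady state requires s·f(k) = (n + g + δ)·k, i.e. s·k^α = (n + g + δ)·k.
So s / (n + g + δ) = (k*)^(1−α) = 9.05^0.6 = 3.7496.
Therefore s = 3.7496 × (n + g + δ) = 3.7496 × 0.080 = 0.3000.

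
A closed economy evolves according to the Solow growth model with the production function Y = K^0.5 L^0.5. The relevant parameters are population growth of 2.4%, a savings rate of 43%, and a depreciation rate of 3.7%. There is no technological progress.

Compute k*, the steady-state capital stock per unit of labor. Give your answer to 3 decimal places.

In steady state, investment equals break-even investment: s·k^α = (n + δ)·k.
Rearranging, k^(1−α) = s / (n + δ).
k^0.5 = 0.43 / (0.024 + 0.037) = 0.43 / 0.061 = 7.0492
k* = 7.0492^(1/0.5) ≈ 49.6912

k* ≈ 49.691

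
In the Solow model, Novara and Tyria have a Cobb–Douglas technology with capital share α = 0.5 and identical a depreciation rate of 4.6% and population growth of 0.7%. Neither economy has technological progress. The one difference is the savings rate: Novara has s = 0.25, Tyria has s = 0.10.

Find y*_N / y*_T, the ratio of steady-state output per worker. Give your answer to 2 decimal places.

Steady-state y* = [s/(n + δ)]^(α/(1−α)), so the ratio is [ (s_N/(n + δ)_N) / (s_T/(n + δ)_T) ]^1.
s_N/(n + δ)_N = 0.25/0.053 = 4.7170; s_T/(n + δ)_T = 0.10/0.053 = 1.8868.
Ratio = (4.7170/1.8868)^1 = 2.5000^1 ≈ 2.5000

y*_N / y*_T ≈ 2.50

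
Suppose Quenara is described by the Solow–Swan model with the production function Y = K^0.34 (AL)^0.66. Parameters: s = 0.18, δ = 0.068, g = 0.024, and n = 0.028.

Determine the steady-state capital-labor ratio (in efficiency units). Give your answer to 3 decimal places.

k* = 1.848

At the steady state, Δk = 0, so s·k^α = (n + g + δ)·k.
Rearranging, k^(1−α) = s / (n + g + δ).
k^0.66 = 0.18 / (0.028 + 0.024 + 0.068) = 0.18 / 0.120 = 1.5000
k* = 1.5000^(1/0.66) ≈ 1.8484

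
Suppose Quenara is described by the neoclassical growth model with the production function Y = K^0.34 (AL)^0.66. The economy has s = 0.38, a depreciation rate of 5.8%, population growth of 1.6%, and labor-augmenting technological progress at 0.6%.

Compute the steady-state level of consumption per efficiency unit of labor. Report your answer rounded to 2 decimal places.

c* = 1.38

In steady state, investment equals break-even investment: s·k^α = (n + g + δ)·k.
Dividing both sides by k: k^(1−α) = s / (n + g + δ).
k^0.66 = 0.38 / (0.016 + 0.006 + 0.058) = 0.38 / 0.080 = 4.7500
k* = 4.7500^(1/0.66) ≈ 10.5997
y* = (k*)^α = 10.5997^0.34 ≈ 2.2315
c* = (1 − s)·y* = (1 − 0.38) × 2.2315 ≈ 1.3835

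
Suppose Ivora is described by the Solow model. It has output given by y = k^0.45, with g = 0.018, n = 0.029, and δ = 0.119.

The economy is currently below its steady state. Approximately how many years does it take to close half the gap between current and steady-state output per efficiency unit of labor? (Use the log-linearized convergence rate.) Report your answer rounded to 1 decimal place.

about 7.6 years

Near the steady state the convergence rate is λ = (1 − α)(n + g + δ).
λ = (1 − 0.45) × 0.166 = 0.55 × 0.166 = 0.0913
Half-life = ln 2 / λ = 0.6931 / 0.0913 ≈ 7.59 years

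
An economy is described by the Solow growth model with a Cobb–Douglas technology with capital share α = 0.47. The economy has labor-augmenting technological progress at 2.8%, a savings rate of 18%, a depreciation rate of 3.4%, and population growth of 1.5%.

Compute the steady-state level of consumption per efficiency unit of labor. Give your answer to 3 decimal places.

Steady state requires s·f(k) = (n + g + δ)·k, i.e. s·k^α = (n + g + δ)·k.
Rearranging, k^(1−α) = s / (n + g + δ).
k^0.53 = 0.18 / (0.015 + 0.028 + 0.034) = 0.18 / 0.077 = 2.3377
k* = 2.3377^(1/0.53) ≈ 4.9640
y* = (k*)^α = 4.9640^0.47 ≈ 2.1234
c* = (1 − s)·y* = (1 − 0.18) × 2.1234 ≈ 1.7412

c* = 1.741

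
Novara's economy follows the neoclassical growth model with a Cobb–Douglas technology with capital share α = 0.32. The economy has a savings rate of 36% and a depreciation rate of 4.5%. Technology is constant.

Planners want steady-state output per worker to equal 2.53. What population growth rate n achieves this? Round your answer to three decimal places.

Steady state requires s·f(k) = (n + δ)·k, i.e. s·k^α = (n + δ)·k.
Since y* = [s/(n + δ)]^(α/(1−α)), we have s/(n + δ) = (y*)^((1−α)/α) = 2.53^2.125 = 7.1884.
Therefore n + δ = s / 7.1884 = 0.36 / 7.1884 = 0.0501, so n = 0.0501 − 0.045 = 0.0051.

n ≈ 0.005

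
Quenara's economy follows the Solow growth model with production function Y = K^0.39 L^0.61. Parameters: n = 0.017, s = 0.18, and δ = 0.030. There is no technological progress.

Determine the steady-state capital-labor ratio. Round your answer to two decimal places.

In steady state, investment equals break-even investment: s·k^α = (n + δ)·k.
Dividing both sides by k: k^(1−α) = s / (n + δ).
k^0.61 = 0.18 / (0.017 + 0.030) = 0.18 / 0.047 = 3.8298
k* = 3.8298^(1/0.61) ≈ 9.0370

k* = 9.04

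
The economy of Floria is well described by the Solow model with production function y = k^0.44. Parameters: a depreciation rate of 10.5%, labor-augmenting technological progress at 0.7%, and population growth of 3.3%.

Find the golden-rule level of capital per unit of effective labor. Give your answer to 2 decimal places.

The golden rule sets f'(k) = n + g + δ, i.e. α·k^(α−1) = n + g + δ.
So k^(1−α) = α / (n + g + δ) = 0.44 / 0.145 = 3.0345.
k_gold = 3.0345^(1/0.56) ≈ 7.2589

k_gold ≈ 7.26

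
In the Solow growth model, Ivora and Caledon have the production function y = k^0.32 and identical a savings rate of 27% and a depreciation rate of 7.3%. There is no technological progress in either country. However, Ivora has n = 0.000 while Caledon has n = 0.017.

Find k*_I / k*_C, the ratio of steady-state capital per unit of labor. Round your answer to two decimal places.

ratio ≈ 1.36

Steady-state k* = [s/(n + δ)]^(1/(1−α)), so the ratio is [ (s_I/(n + δ)_I) / (s_C/(n + δ)_C) ]^1.4706.
s_I/(n + δ)_I = 0.27/0.073 = 3.6986; s_C/(n + δ)_C = 0.27/0.090 = 3.0000.
Ratio = (3.6986/3.0000)^1.4706 = 1.2329^1.4706 ≈ 1.3606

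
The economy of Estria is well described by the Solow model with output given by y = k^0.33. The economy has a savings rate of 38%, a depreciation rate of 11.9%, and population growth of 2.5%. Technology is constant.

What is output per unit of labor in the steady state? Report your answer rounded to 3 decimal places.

Steady state requires s·f(k) = (n + δ)·k, i.e. s·k^α = (n + δ)·k.
Rearranging, k^(1−α) = s / (n + δ).
k^0.67 = 0.38 / (0.025 + 0.119) = 0.38 / 0.144 = 2.6389
k* = 2.6389^(1/0.67) ≈ 4.2559
y* = (k*)^α = 4.2559^0.33 ≈ 1.6128

y* ≈ 1.613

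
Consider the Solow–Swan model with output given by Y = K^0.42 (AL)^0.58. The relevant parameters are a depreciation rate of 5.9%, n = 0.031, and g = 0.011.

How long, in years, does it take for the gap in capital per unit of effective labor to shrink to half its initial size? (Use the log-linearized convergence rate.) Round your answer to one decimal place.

Near the steady state the convergence rate is λ = (1 − α)(n + g + δ).
λ = (1 − 0.42) × 0.101 = 0.58 × 0.101 = 0.05858
Half-life = ln 2 / λ = 0.6931 / 0.05858 ≈ 11.83 years

half-life ≈ 11.8 years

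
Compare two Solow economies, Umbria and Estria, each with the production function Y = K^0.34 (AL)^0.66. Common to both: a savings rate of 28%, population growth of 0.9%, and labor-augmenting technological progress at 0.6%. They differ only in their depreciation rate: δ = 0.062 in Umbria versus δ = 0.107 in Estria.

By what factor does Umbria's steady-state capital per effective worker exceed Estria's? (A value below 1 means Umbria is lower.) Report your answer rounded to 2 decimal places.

k*_U / k*_E ≈ 2.01

Steady-state k* = [s/(n + g + δ)]^(1/(1−α)), so the ratio is [ (s_U/(n + g + δ)_U) / (s_E/(n + g + δ)_E) ]^1.5152.
s_U/(n + g + δ)_U = 0.28/0.077 = 3.6364; s_E/(n + g + δ)_E = 0.28/0.122 = 2.2951.
Ratio = (3.6364/2.2951)^1.5152 = 1.5844^1.5152 ≈ 2.0083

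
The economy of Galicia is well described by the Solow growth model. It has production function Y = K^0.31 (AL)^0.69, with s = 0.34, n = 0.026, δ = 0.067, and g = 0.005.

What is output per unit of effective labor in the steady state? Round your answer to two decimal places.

y* ≈ 1.75

In steady state, investment equals break-even investment: s·k^α = (n + g + δ)·k.
Rearranging, k^(1−α) = s / (n + g + δ).
k^0.69 = 0.34 / (0.026 + 0.005 + 0.067) = 0.34 / 0.098 = 3.4694
k* = 3.4694^(1/0.69) ≈ 6.0670
y* = (k*)^α = 6.0670^0.31 ≈ 1.7487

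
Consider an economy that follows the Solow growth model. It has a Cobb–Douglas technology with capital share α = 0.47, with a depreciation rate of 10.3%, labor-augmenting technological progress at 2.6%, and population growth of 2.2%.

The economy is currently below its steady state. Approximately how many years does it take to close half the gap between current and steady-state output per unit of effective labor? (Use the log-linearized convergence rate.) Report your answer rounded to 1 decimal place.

Near the steady state the convergence rate is λ = (1 − α)(n + g + δ).
λ = (1 − 0.47) × 0.151 = 0.53 × 0.151 = 0.08003
Half-life = ln 2 / λ = 0.6931 / 0.08003 ≈ 8.66 years

half-life ≈ 8.7 years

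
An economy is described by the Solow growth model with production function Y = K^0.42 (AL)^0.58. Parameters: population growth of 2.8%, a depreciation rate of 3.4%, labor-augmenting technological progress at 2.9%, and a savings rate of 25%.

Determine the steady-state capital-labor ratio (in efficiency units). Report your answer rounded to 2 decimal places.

In steady state, investment equals break-even investment: s·k^α = (n + g + δ)·k.
Dividing both sides by k: k^(1−α) = s / (n + g + δ).
k^0.58 = 0.25 / (0.028 + 0.029 + 0.034) = 0.25 / 0.091 = 2.7473
k* = 2.7473^(1/0.58) ≈ 5.7113

k* ≈ 5.71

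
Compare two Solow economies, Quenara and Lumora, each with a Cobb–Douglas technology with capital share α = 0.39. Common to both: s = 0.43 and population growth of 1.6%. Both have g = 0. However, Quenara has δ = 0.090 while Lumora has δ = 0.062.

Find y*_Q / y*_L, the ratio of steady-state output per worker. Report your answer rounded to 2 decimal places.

Steady-state y* = [s/(n + δ)]^(α/(1−α)), so the ratio is [ (s_Q/(n + δ)_Q) / (s_L/(n + δ)_L) ]^0.6393.
s_Q/(n + δ)_Q = 0.43/0.106 = 4.0566; s_L/(n + δ)_L = 0.43/0.078 = 5.5128.
Ratio = (4.0566/5.5128)^0.6393 = 0.7359^0.6393 ≈ 0.8220

ratio ≈ 0.82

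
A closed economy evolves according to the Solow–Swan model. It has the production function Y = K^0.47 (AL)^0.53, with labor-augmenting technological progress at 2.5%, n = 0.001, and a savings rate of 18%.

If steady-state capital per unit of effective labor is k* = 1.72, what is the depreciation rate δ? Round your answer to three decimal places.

Steady state requires s·f(k) = (n + g + δ)·k, i.e. s·k^α = (n + g + δ)·k.
So s / (n + g + δ) = (k*)^(1−α) = 1.72^0.53 = 1.3330.
Therefore n + g + δ = s / 1.3330 = 0.18 / 1.3330 = 0.1350, so δ = 0.1350 − 0.026 = 0.1090.

δ ≈ 0.109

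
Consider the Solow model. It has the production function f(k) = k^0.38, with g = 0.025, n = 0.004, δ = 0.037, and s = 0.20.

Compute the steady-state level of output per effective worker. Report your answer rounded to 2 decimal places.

y* = 1.97

Steady state requires s·f(k) = (n + g + δ)·k, i.e. s·k^α = (n + g + δ)·k.
Dividing both sides by k: k^(1−α) = s / (n + g + δ).
k^0.62 = 0.20 / (0.004 + 0.025 + 0.037) = 0.20 / 0.066 = 3.0303
k* = 3.0303^(1/0.62) ≈ 5.9785
y* = (k*)^α = 5.9785^0.38 ≈ 1.9729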